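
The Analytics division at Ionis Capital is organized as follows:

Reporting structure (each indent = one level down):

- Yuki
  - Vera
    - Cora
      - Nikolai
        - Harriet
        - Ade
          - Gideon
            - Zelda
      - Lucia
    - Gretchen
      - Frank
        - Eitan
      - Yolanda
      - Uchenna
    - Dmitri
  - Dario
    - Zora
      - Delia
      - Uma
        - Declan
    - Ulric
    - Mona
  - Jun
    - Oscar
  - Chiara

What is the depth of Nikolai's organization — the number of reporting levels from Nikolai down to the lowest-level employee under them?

The longest chain under Nikolai runs Nikolai → Ade → Gideon → Zelda, which is 3 levels below Nikolai.

3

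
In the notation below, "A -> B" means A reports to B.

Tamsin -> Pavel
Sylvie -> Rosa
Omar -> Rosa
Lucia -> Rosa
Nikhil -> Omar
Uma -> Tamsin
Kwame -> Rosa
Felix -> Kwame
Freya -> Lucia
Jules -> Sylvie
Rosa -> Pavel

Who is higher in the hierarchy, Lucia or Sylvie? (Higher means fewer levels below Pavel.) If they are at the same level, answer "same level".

same level

Both Lucia and Sylvie are 2 levels below Pavel.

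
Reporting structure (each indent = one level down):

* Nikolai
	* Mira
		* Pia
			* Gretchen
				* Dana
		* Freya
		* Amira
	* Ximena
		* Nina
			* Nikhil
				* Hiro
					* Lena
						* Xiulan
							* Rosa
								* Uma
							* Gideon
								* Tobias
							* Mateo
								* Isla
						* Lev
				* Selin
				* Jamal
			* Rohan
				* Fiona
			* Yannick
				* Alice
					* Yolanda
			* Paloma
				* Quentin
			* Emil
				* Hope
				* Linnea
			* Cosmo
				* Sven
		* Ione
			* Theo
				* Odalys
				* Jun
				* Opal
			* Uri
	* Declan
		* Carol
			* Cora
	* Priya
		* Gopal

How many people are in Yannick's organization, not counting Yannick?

Yannick directly manages Alice. Under Alice: Yolanda (1). That's 2 in total.

2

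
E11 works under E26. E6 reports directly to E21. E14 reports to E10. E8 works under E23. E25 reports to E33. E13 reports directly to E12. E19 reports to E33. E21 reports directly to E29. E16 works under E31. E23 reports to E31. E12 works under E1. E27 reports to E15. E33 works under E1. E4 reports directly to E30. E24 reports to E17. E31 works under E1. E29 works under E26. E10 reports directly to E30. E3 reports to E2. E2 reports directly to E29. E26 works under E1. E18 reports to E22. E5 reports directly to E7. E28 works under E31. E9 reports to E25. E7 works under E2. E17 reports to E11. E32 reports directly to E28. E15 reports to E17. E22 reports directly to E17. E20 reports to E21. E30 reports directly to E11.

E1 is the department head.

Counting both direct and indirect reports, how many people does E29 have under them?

7

E29 directly manages E21, E2. Under E21: E20, E6 (2). Under E2: E3, E7, E5 (3). So E29's organization is 2 direct reports plus everyone under them: 3 + 4 = 7.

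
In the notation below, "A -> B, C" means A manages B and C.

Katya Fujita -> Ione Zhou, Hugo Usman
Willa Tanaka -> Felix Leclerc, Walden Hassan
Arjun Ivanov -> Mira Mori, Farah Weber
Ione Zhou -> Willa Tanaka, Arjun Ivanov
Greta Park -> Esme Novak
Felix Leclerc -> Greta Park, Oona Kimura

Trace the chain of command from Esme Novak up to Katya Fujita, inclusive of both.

Esme Novak -> Greta Park -> Felix Leclerc -> Willa Tanaka -> Ione Zhou -> Katya Fujita

Esme Novak reports to Greta Park. Greta Park reports to Felix Leclerc. Felix Leclerc reports to Willa Tanaka. Willa Tanaka reports to Ione Zhou. Ione Zhou reports to Katya Fujita. Katya Fujita is at the top.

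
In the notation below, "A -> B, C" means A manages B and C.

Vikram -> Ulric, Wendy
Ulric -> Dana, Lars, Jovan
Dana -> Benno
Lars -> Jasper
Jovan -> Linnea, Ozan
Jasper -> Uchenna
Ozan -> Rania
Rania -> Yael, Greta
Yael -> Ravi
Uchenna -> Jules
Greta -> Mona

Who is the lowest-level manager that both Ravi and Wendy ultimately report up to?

Vikram

Ravi's chain of managers is Yael, Rania, Ozan, Jovan, Ulric, Vikram. Wendy's chain of managers is Vikram. The first manager that appears in both chains is Vikram.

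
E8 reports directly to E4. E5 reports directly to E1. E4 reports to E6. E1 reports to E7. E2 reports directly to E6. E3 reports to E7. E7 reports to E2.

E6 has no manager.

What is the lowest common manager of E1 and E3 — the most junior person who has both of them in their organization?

E7

E1's chain of managers is E7, E2, E6. E3's chain of managers is E7, E2, E6. The first manager that appears in both chains is E7.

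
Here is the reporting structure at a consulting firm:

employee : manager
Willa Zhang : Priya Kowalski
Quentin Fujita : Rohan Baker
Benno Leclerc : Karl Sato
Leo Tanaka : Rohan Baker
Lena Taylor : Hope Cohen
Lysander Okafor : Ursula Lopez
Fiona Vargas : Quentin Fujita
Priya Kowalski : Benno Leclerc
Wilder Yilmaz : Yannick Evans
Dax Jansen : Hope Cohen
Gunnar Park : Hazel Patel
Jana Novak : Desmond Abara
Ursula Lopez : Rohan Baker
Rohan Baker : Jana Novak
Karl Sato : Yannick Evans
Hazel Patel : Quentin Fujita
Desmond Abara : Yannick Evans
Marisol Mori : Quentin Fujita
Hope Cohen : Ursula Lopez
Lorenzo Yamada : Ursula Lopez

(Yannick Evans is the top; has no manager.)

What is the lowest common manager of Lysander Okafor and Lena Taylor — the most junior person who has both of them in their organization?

Ursula Lopez

Lysander Okafor's chain of managers is Ursula Lopez, Rohan Baker, Jana Novak, Desmond Abara, Yannick Evans. Lena Taylor's chain of managers is Hope Cohen, Ursula Lopez, Rohan Baker, Jana Novak, Desmond Abara, Yannick Evans. The first manager that appears in both chains is Ursula Lopez.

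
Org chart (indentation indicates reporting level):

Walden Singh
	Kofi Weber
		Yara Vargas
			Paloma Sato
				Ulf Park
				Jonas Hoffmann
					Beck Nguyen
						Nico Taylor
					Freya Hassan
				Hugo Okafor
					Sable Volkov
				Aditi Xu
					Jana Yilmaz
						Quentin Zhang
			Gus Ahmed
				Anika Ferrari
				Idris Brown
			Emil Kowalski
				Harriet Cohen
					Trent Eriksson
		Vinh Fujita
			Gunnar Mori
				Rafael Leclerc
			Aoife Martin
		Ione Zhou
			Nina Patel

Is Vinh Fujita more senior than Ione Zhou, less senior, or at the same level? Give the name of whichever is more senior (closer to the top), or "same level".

Both Vinh Fujita and Ione Zhou are 2 levels below Walden Singh.

same level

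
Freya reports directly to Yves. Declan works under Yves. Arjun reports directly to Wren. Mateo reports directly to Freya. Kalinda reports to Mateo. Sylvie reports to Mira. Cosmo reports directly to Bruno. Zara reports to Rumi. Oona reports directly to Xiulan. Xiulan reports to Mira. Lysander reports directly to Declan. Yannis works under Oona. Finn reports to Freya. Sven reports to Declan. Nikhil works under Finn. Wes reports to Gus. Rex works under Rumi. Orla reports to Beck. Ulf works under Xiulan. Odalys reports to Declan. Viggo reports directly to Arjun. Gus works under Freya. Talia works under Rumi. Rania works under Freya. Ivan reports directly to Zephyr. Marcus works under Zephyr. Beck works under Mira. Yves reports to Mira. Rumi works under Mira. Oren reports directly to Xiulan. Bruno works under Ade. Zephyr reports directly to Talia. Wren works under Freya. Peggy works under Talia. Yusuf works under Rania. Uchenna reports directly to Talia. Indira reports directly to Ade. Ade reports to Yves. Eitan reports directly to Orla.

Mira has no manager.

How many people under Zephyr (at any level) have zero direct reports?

The people in Zephyr's organization with no one reporting to them are Ivan, Marcus. That is 2.

2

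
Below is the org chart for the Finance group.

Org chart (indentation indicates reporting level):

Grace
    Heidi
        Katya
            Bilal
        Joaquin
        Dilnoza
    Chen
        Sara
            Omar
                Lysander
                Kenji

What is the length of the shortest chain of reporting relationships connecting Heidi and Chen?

2

Heidi is 1 level below Grace, and Chen is 1 level below Grace (their lowest common manager). The shortest path runs up from Heidi to Grace and back down to Chen: 1 + 1 = 2 links.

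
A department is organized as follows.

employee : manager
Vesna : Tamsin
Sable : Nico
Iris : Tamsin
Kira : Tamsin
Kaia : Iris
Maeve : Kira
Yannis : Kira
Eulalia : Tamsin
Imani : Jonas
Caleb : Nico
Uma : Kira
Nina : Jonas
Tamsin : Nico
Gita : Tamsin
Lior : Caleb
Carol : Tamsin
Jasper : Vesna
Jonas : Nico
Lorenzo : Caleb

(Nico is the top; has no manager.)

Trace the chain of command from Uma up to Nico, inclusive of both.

Uma -> Kira -> Tamsin -> Nico

Uma reports to Kira. Kira reports to Tamsin. Tamsin reports to Nico. Nico is at the top.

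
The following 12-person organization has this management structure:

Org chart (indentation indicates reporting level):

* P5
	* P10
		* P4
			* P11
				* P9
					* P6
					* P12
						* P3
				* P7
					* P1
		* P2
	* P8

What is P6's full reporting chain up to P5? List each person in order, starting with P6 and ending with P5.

P6 -> P9 -> P11 -> P4 -> P10 -> P5

P6 reports to P9. P9 reports to P11. P11 reports to P4. P4 reports to P10. P10 reports to P5. P5 is at the top.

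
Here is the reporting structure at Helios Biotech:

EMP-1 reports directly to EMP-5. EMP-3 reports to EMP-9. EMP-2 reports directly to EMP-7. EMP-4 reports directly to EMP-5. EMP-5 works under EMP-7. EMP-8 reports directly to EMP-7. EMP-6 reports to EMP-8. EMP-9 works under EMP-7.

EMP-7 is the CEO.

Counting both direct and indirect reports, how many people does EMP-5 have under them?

2

EMP-5 directly manages EMP-1, EMP-4. EMP-1 has no reports. EMP-4 has no reports. So EMP-5's organization is 2 direct reports plus everyone under them: 1 + 1 = 2.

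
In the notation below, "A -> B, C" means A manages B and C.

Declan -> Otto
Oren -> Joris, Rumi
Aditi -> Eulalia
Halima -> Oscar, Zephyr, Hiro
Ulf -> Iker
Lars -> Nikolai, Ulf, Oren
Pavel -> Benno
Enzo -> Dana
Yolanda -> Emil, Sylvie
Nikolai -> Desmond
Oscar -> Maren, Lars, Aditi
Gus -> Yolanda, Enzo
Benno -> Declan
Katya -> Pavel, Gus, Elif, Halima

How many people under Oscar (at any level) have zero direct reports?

6

The people in Oscar's organization with no one reporting to them are Eulalia, Rumi, Joris, Iker, Desmond, Maren. That is 6.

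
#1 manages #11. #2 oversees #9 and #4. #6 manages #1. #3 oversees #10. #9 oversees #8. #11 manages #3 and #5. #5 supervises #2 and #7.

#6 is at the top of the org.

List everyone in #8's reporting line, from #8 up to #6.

#8 -> #9 -> #2 -> #5 -> #11 -> #1 -> #6

#8 reports to #9. #9 reports to #2. #2 reports to #5. #5 reports to #11. #11 reports to #1. #1 reports to #6. #6 is at the top.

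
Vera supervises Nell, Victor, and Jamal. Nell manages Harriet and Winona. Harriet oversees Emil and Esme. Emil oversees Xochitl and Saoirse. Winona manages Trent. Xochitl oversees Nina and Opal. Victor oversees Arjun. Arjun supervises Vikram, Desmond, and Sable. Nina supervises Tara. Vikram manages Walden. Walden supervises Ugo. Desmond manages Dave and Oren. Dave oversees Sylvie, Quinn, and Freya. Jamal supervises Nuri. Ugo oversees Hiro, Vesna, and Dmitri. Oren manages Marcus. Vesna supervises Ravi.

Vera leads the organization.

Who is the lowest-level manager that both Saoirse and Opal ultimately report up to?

Emil

Saoirse's chain of managers is Emil, Harriet, Nell, Vera. Opal's chain of managers is Xochitl, Emil, Harriet, Nell, Vera. The first manager that appears in both chains is Emil.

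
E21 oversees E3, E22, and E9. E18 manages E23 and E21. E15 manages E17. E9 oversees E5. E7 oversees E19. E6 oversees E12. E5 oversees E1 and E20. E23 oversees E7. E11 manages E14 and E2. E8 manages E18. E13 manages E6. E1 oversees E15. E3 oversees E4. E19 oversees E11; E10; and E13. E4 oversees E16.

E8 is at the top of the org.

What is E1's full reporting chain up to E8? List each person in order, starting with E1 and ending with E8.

E1 -> E5 -> E9 -> E21 -> E18 -> E8

E1 reports to E5. E5 reports to E9. E9 reports to E21. E21 reports to E18. E18 reports to E8. E8 is at the top.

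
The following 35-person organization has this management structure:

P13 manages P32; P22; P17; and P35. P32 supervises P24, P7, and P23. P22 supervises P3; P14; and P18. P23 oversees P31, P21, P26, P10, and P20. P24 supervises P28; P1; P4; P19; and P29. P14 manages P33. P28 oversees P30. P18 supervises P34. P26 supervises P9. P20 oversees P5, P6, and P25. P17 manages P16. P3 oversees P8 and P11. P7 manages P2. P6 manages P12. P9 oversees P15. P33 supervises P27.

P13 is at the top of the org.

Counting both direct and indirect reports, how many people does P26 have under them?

2

P26 directly manages P9. Under P9: P15 (1). That's 2 in total.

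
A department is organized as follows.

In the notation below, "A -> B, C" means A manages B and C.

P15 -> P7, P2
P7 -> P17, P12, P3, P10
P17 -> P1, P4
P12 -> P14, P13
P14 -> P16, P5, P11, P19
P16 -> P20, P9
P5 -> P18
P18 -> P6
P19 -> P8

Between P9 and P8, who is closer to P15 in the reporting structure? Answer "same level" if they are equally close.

Both P9 and P8 are 5 levels below P15.

same level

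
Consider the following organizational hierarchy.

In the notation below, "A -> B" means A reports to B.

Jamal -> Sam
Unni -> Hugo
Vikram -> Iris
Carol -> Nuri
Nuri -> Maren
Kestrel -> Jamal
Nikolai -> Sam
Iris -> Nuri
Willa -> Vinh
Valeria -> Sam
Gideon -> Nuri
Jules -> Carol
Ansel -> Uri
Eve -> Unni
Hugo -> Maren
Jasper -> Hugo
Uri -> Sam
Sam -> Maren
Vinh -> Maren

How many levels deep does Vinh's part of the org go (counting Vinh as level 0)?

The longest chain under Vinh runs Vinh → Willa, which is 1 level below Vinh.

1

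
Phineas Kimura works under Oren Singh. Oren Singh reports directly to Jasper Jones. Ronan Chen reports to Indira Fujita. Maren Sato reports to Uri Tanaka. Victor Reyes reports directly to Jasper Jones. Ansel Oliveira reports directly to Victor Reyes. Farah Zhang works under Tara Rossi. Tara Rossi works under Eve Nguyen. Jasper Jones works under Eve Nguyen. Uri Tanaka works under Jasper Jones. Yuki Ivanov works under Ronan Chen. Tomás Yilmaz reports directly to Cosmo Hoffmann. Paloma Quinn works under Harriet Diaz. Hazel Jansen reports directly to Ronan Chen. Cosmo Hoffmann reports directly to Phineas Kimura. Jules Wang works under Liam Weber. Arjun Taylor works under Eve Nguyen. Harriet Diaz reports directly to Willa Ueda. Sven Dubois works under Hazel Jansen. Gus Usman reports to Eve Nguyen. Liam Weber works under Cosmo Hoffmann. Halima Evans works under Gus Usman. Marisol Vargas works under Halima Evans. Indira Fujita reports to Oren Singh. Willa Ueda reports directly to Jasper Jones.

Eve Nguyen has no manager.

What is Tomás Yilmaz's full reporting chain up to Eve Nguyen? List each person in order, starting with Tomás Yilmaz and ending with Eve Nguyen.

Tomás Yilmaz reports to Cosmo Hoffmann. Cosmo Hoffmann reports to Phineas Kimura. Phineas Kimura reports to Oren Singh. Oren Singh reports to Jasper Jones. Jasper Jones reports to Eve Nguyen. Eve Nguyen is at the top.

Tomás Yilmaz -> Cosmo Hoffmann -> Phineas Kimura -> Oren Singh -> Jasper Jones -> Eve Nguyen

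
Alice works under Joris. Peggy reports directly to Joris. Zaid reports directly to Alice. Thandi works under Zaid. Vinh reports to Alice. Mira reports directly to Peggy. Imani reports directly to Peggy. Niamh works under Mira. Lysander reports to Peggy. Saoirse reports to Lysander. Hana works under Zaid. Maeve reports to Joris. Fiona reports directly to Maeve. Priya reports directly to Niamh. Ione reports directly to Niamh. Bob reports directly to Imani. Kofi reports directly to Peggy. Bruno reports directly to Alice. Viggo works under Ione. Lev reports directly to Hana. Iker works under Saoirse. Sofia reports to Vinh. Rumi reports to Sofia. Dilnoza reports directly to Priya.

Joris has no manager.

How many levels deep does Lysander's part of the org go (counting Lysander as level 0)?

2

The longest chain under Lysander runs Lysander → Saoirse → Iker, which is 2 levels below Lysander.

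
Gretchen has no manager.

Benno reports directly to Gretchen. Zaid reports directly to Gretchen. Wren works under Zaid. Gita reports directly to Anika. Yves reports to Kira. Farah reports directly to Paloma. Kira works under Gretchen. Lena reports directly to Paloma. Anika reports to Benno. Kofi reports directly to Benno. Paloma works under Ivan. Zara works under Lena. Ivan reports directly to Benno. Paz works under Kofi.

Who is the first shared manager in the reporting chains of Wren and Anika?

Wren's chain of managers is Zaid, Gretchen. Anika's chain of managers is Benno, Gretchen. The first manager that appears in both chains is Gretchen.

Gretchen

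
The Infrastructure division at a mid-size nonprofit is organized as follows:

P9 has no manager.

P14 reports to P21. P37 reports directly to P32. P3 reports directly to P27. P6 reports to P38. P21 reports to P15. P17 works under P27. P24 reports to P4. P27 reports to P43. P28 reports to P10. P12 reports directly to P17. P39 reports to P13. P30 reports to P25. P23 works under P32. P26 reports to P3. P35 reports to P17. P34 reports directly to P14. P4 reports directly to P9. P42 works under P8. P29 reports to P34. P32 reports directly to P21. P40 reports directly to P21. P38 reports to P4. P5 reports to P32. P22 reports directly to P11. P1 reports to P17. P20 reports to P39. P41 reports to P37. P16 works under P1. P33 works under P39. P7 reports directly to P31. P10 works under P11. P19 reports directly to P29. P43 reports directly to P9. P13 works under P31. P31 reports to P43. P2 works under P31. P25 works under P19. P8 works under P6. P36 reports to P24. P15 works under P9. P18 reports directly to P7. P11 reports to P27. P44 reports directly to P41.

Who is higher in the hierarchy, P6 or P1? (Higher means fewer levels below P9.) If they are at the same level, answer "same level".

P6 is 3 levels below P9; P1 is 4. P6 is higher.

P6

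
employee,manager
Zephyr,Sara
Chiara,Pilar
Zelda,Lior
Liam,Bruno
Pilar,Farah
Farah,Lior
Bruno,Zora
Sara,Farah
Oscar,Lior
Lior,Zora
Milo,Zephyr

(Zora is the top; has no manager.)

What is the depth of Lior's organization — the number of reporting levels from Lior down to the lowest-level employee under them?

The longest chain under Lior runs Lior → Farah → Sara → Zephyr → Milo, which is 4 levels below Lior.

4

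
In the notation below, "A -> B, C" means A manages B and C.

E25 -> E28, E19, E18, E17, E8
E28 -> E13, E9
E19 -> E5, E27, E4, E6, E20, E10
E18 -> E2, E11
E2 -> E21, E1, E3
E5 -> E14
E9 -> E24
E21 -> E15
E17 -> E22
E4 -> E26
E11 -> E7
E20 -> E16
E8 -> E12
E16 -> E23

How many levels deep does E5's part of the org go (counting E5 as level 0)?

The longest chain under E5 runs E5 → E14, which is 1 level below E5.

1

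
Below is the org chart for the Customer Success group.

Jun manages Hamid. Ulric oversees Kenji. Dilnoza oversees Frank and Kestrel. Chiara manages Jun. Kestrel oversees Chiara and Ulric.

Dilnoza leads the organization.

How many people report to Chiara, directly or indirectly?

2

Chiara directly manages Jun. Under Jun: Hamid (1). That's 2 in total.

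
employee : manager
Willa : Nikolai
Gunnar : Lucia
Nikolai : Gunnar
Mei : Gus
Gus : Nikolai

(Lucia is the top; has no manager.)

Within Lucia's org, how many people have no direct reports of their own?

2

The people in Lucia's organization with no one reporting to them are Willa, Mei. That is 2.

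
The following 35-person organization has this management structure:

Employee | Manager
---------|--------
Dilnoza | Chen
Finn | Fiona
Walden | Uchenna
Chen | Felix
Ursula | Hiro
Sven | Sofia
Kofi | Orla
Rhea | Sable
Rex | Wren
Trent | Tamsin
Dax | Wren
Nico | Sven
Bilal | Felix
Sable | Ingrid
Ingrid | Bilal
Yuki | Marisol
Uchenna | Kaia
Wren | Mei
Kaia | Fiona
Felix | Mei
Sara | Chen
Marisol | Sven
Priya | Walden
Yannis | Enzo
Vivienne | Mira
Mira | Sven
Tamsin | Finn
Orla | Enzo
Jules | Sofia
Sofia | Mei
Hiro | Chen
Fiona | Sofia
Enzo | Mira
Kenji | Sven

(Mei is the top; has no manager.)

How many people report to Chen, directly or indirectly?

Chen directly manages Hiro, Dilnoza, Sara. Under Hiro: Ursula (1). Dilnoza has no reports. Sara has no reports. So Chen's organization is 3 direct reports plus everyone under them: 2 + 1 + 1 = 4.

4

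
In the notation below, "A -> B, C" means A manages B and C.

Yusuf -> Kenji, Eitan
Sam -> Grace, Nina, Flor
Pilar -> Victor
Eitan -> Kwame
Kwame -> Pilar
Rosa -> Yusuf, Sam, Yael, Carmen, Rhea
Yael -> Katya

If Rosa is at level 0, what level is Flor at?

2

Chain from Flor up to Rosa: Flor → Sam → Rosa. That is 2 steps up, so Flor is 2 levels below Rosa.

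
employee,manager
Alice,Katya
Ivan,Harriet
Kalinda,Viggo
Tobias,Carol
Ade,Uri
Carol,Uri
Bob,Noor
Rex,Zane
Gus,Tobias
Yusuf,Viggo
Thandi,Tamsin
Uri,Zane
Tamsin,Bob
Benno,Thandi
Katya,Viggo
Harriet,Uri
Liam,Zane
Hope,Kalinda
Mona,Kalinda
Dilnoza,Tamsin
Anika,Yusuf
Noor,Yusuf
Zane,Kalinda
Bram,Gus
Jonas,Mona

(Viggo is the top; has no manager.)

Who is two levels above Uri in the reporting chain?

Kalinda

Uri reports to Zane, and Zane reports to Kalinda. So Uri's skip-level manager is Kalinda.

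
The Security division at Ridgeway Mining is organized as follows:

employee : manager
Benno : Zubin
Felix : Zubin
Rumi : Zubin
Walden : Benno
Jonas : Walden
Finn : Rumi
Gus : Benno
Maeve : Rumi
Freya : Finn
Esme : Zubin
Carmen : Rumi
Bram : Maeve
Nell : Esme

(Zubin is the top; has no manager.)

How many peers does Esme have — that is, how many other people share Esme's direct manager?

3

Esme reports to Zubin. Zubin's other direct reports are Benno, Felix, Rumi — 3 peers.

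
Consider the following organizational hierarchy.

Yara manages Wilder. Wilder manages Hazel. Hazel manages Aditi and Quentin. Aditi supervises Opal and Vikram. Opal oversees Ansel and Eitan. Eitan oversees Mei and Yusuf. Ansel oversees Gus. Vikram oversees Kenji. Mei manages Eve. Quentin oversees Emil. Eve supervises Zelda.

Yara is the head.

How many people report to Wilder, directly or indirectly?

14

Wilder directly manages Hazel. Under Hazel: Quentin, Emil, Aditi, Vikram, Kenji, Opal, Ansel, Gus, Eitan, Yusuf, Mei, Eve, Zelda (13). That's 14 in total.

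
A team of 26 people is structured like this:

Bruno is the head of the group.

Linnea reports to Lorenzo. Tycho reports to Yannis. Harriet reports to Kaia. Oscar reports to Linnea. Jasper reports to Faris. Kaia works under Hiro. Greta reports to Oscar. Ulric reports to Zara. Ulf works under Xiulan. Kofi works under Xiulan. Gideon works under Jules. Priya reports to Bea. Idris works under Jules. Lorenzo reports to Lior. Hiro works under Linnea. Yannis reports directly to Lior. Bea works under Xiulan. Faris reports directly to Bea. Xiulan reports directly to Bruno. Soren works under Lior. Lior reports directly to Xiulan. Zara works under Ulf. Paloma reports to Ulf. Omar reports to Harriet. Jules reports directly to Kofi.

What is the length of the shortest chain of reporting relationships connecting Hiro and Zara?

Hiro is 4 levels below Xiulan, and Zara is 2 levels below Xiulan (their lowest common manager). The shortest path runs up from Hiro to Xiulan and back down to Zara: 4 + 2 = 6 links.

6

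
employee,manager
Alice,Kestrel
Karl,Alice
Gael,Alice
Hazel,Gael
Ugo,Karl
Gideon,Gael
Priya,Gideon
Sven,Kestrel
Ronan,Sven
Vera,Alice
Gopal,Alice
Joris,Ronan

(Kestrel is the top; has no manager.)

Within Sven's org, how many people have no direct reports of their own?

1

The only person in Sven's organization with no one reporting to them is Joris. That is 1.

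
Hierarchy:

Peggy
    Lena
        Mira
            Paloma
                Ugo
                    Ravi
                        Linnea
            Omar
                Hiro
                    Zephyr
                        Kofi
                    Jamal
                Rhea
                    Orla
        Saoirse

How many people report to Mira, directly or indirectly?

Mira directly manages Paloma, Omar. Under Paloma: Ugo, Ravi, Linnea (3). Under Omar: Rhea, Orla, Hiro, Jamal, Zephyr, Kofi (6). So Mira's organization is 2 direct reports plus everyone under them: 4 + 7 = 11.

11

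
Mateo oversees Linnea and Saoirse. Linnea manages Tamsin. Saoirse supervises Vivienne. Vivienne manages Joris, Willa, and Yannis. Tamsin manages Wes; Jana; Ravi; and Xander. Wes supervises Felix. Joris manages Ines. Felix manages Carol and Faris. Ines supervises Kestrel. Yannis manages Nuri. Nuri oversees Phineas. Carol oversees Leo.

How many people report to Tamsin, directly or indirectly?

Tamsin directly manages Wes, Jana, Ravi, Xander. Under Wes: Felix, Faris, Carol, Leo (4). Jana has no reports. Ravi has no reports. Xander has no reports. So Tamsin's organization is 4 direct reports plus everyone under them: 5 + 1 + 1 + 1 = 8.

8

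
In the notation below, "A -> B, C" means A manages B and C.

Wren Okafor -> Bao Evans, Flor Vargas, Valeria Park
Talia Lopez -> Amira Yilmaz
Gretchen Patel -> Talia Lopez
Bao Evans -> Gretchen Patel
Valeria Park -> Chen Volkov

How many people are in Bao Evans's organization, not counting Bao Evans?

3

Bao Evans directly manages Gretchen Patel. Under Gretchen Patel: Talia Lopez, Amira Yilmaz (2). That's 3 in total.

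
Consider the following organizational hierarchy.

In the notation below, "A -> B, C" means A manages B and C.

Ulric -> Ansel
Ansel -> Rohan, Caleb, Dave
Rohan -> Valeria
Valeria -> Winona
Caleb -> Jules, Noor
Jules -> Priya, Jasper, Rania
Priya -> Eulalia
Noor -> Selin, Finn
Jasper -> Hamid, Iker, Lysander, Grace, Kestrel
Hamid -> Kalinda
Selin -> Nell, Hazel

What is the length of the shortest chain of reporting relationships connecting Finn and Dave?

Finn is 3 levels below Ansel, and Dave is 1 level below Ansel (their lowest common manager). The shortest path runs up from Finn to Ansel and back down to Dave: 3 + 1 = 4 links.

4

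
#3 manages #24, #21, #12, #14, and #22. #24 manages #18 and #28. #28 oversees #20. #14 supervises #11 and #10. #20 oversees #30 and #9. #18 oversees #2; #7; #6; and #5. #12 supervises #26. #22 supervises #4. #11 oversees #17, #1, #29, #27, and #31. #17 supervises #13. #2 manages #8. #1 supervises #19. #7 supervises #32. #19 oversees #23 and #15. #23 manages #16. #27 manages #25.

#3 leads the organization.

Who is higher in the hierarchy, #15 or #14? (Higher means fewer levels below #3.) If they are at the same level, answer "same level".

#15 is 5 levels below #3; #14 is 1. #14 is higher.

#14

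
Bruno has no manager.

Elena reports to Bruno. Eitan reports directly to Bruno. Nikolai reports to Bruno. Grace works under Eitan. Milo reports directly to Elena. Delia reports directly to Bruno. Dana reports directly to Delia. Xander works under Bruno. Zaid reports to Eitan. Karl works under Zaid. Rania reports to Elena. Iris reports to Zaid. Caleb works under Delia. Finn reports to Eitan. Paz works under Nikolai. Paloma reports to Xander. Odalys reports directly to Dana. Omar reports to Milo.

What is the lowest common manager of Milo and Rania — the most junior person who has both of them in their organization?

Elena

Milo's chain of managers is Elena, Bruno. Rania's chain of managers is Elena, Bruno. The first manager that appears in both chains is Elena.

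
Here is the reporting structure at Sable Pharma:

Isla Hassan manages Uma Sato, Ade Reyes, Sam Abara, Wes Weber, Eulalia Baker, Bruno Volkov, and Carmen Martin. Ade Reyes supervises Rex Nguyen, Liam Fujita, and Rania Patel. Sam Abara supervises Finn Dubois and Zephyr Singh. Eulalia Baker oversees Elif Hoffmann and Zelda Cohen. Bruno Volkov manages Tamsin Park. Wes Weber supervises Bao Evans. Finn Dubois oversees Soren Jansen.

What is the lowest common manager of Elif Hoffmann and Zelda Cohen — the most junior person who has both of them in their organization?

Elif Hoffmann's chain of managers is Eulalia Baker, Isla Hassan. Zelda Cohen's chain of managers is Eulalia Baker, Isla Hassan. The first manager that appears in both chains is Eulalia Baker.

Eulalia Baker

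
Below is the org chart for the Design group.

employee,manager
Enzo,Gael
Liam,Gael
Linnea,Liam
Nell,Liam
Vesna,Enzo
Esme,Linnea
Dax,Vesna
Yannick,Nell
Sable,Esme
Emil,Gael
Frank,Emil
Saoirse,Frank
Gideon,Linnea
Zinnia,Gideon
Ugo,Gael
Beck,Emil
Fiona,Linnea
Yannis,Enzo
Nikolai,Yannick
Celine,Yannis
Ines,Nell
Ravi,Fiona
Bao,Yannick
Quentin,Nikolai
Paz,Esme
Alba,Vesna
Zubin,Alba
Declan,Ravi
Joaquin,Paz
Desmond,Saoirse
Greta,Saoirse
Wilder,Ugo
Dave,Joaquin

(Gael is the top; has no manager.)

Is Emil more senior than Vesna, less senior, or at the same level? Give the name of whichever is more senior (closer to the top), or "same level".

Emil is 1 level below Gael; Vesna is 2. Emil is higher.

Emil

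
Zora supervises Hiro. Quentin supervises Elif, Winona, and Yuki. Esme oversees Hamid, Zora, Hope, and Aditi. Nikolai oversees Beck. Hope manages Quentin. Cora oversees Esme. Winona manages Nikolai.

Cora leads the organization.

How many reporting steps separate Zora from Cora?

Chain from Zora up to Cora: Zora → Esme → Cora. That is 2 steps up, so Zora is 2 levels below Cora.

2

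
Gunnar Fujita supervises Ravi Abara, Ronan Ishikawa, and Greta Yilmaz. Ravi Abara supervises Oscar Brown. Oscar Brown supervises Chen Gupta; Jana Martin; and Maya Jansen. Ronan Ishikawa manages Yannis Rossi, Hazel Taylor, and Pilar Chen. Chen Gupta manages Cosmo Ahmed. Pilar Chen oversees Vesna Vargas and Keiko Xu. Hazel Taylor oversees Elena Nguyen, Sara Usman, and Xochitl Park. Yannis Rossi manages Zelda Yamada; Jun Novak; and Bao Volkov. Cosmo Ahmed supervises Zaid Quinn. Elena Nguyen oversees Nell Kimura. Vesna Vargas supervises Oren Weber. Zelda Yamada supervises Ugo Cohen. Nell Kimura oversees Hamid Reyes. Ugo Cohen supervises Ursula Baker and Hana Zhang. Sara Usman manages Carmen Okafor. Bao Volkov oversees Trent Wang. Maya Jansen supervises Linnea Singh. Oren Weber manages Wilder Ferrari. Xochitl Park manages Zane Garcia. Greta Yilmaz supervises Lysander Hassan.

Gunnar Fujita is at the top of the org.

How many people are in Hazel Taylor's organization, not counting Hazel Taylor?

7

Hazel Taylor directly manages Elena Nguyen, Sara Usman, Xochitl Park. Under Elena Nguyen: Nell Kimura, Hamid Reyes (2). Under Sara Usman: Carmen Okafor (1). Under Xochitl Park: Zane Garcia (1). So Hazel Taylor's organization is 3 direct reports plus everyone under them: 3 + 2 + 2 = 7.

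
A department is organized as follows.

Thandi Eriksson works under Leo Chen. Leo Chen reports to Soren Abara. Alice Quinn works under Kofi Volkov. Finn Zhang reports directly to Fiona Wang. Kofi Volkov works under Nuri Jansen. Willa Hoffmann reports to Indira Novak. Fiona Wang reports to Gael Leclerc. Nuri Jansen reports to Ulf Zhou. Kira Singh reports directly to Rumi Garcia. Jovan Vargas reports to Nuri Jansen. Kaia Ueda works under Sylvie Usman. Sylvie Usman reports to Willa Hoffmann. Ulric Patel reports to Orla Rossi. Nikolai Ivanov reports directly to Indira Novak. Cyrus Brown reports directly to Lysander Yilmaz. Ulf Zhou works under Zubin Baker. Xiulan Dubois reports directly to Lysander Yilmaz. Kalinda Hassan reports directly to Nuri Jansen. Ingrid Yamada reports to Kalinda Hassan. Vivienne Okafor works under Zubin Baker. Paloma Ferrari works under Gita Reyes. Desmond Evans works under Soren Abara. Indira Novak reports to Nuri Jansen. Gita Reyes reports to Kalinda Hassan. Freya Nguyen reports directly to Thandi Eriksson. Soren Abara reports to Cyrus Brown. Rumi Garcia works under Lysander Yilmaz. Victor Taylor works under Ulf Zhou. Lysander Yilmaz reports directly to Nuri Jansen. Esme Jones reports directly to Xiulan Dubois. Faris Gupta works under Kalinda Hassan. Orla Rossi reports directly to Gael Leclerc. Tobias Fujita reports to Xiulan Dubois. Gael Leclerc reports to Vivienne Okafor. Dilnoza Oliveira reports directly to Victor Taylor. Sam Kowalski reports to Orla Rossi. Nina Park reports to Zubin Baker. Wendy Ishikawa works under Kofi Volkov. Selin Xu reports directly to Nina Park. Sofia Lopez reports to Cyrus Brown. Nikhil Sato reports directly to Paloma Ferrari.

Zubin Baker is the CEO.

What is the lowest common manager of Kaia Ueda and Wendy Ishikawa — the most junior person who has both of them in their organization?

Nuri Jansen

Kaia Ueda's chain of managers is Sylvie Usman, Willa Hoffmann, Indira Novak, Nuri Jansen, Ulf Zhou, Zubin Baker. Wendy Ishikawa's chain of managers is Kofi Volkov, Nuri Jansen, Ulf Zhou, Zubin Baker. The first manager that appears in both chains is Nuri Jansen.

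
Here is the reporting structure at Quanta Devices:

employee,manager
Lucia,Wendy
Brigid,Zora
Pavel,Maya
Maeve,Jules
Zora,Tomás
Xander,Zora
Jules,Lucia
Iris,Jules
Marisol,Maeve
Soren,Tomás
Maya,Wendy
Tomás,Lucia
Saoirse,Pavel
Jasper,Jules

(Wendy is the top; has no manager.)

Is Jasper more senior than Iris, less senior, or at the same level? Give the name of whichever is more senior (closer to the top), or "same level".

Both Jasper and Iris are 3 levels below Wendy.

same level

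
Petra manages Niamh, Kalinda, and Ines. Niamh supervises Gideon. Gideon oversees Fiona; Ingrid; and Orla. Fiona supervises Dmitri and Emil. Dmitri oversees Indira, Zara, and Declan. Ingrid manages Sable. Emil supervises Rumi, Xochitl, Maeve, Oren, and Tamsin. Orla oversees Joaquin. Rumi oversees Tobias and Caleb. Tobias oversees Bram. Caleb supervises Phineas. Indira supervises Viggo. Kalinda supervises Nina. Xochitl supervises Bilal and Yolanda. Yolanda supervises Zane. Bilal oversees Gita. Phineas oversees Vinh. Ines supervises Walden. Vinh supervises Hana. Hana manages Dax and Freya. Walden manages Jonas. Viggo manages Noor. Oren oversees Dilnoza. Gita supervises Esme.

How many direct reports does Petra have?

Petra directly manages Niamh, Kalinda, Ines. That is 3 direct reports.

3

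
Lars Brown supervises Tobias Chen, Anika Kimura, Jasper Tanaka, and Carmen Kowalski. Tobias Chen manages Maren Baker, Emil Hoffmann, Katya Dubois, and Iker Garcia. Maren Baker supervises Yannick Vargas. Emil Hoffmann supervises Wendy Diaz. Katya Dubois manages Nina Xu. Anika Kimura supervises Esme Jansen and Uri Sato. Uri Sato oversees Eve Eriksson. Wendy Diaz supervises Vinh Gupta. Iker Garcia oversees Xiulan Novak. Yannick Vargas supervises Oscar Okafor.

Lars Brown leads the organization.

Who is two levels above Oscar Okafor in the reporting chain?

Oscar Okafor reports to Yannick Vargas, and Yannick Vargas reports to Maren Baker. So Oscar Okafor's skip-level manager is Maren Baker.

Maren Baker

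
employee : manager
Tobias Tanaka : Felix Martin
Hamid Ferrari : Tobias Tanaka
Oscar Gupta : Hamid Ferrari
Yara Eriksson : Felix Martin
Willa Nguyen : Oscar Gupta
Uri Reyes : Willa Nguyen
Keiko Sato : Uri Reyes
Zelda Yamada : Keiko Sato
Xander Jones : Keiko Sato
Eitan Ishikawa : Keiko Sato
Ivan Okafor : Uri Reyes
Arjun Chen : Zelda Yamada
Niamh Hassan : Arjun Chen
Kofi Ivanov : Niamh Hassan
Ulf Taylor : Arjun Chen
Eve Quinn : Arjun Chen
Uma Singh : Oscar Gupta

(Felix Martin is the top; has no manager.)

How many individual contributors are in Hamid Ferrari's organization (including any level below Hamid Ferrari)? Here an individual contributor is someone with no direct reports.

The people in Hamid Ferrari's organization with no one reporting to them are Uma Singh, Ivan Okafor, Eitan Ishikawa, Xander Jones, Eve Quinn, Ulf Taylor, Kofi Ivanov. That is 7.

7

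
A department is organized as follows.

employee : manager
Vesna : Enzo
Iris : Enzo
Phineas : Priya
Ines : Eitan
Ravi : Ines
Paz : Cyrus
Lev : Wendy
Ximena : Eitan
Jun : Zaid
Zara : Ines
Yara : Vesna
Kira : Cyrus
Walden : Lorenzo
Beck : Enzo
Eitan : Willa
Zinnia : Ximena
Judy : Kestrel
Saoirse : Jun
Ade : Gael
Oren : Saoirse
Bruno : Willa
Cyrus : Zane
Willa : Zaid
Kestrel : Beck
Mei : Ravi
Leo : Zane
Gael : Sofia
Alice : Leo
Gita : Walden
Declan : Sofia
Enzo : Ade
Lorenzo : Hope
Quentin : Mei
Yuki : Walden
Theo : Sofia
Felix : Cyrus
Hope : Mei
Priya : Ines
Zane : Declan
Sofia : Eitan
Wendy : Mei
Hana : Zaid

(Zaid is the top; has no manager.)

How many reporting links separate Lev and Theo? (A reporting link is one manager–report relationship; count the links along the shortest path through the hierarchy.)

Lev is 5 levels below Eitan, and Theo is 2 levels below Eitan (their lowest common manager). The shortest path runs up from Lev to Eitan and back down to Theo: 5 + 2 = 7 links.

7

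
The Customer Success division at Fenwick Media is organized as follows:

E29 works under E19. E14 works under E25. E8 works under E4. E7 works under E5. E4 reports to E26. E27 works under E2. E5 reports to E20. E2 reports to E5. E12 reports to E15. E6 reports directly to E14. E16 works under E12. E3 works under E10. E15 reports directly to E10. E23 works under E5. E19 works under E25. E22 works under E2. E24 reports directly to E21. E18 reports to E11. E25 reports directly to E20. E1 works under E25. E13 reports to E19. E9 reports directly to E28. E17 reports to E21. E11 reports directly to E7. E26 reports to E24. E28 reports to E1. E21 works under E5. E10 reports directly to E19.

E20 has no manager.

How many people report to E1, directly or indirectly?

E1 directly manages E28. Under E28: E9 (1). That's 2 in total.

2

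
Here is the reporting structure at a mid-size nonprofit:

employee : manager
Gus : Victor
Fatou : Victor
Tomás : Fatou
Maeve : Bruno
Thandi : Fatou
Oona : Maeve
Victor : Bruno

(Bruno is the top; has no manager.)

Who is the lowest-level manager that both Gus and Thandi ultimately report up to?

Victor

Gus's chain of managers is Victor, Bruno. Thandi's chain of managers is Fatou, Victor, Bruno. The first manager that appears in both chains is Victor.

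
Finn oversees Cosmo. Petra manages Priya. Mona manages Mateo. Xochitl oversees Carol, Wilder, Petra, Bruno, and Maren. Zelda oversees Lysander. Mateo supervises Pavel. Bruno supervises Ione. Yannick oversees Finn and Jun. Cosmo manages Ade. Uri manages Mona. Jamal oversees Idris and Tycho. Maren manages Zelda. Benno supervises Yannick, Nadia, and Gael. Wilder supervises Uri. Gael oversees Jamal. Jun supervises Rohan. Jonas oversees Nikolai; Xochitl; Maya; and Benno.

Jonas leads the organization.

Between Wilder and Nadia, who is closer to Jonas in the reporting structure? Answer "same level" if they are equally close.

same level

Both Wilder and Nadia are 2 levels below Jonas.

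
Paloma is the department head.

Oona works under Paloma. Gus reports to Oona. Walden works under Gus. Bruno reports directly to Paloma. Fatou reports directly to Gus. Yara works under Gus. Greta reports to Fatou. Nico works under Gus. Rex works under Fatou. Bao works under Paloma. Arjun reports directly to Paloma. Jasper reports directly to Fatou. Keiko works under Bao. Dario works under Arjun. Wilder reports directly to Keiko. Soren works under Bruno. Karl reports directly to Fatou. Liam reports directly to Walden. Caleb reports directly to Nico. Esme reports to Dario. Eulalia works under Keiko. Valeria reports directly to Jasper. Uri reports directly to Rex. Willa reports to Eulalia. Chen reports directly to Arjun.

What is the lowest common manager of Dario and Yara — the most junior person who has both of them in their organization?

Paloma

Dario's chain of managers is Arjun, Paloma. Yara's chain of managers is Gus, Oona, Paloma. The first manager that appears in both chains is Paloma.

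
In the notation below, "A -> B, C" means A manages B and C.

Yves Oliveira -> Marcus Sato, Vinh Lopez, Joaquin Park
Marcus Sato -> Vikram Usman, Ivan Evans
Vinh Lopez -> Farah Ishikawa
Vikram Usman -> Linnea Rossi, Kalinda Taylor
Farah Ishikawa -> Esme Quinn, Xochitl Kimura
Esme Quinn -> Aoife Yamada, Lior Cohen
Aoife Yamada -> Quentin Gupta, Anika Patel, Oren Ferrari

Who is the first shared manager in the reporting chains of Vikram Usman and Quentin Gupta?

Yves Oliveira

Vikram Usman's chain of managers is Marcus Sato, Yves Oliveira. Quentin Gupta's chain of managers is Aoife Yamada, Esme Quinn, Farah Ishikawa, Vinh Lopez, Yves Oliveira. The first manager that appears in both chains is Yves Oliveira.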